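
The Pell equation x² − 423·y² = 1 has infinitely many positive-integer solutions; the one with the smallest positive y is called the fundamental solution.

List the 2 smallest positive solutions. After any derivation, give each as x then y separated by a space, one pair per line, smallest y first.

√423 = [20; 1,1,3,4,3,1,1,40, …], period ℓ=8 (even) → k=7
step 0: (20, 1)  from 20·(1,0) + (0,1)
step 1: (21, 1)  from 1·(20,1) + (1,0)
step 2: (41, 2)  from 1·(21,1) + (20,1)
…
step 5: (1995, 97)  from 3·(617,30) + (144,7)
step 6: (2612, 127)  from 1·(1995,97) + (617,30)
step 7: (4607, 224)  from 1·(2612,127) + (1995,97)
(x₁, y₁) = (4607, 224);  4607² − 423·224² = 1 ✓
(x_2, y_2) = (4607·4607 + 423·224·224, 4607·224 + 224·4607) = (42448897, 2063936)

4607 224
42448897 2063936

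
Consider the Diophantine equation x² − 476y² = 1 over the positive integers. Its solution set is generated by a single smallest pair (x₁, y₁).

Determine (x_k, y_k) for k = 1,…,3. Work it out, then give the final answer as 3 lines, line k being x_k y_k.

28799 1320
1658764801 76029360
95541534979199 4379139075960

d=476: √d = [21; 1,4,2,10,2,4,1,42] (ℓ=8, even), read p_7/q_7
step 0: (21, 1)  from 21·(1,0) + (0,1)
step 1: (22, 1)  from 1·(21,1) + (1,0)
…
step 3: (240, 11)  from 2·(109,5) + (22,1)
…
step 5: (5258, 241)  from 2·(2509,115) + (240,11)
step 6: (23541, 1079)  from 4·(5258,241) + (2509,115)
step 7: (28799, 1320)  from 1·(23541,1079) + (5258,241)
→ (28799, 1320).  Check: 28799²=829382401, 476·1320²=829382400, difference 1.
(x_2, y_2) = (28799·28799 + 476·1320·1320, 28799·1320 + 1320·28799) = (1658764801, 76029360)
(x_3, y_3) = (28799·1658764801 + 476·1320·76029360, 28799·76029360 + 1320·1658764801) = (95541534979199, 4379139075960)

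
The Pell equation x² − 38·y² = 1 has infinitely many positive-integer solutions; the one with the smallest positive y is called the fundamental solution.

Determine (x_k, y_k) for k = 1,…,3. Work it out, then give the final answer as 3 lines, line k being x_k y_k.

37 6
2737 444
202501 32850

d=38: √d = [6; 6,12] (ℓ=2, even), read p_1/q_1
k=0  a_k=6  p_k/q_k = 6/1
k=1  a_k=6  p_k/q_k = 37/6
→ (37, 6).  Check: 37²=1369, 38·6²=1368, difference 1.
(x_2, y_2) = (37·37 + 38·6·6, 37·6 + 6·37) = (2737, 444)
(x_3, y_3) = (37·2737 + 38·6·444, 37·444 + 6·2737) = (202501, 32850)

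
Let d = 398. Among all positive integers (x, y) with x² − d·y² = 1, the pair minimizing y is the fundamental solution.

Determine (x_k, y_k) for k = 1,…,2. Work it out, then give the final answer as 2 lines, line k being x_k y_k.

√398 = [19; 1,18,1,38, …], period ℓ=4 (even) → k=3
k=0  a_k=19  p_k/q_k = 19/1
…
k=2  a_k=18  p_k/q_k = 379/19
k=3  a_k=1  p_k/q_k = 399/20
(x₁, y₁) = (399, 20);  399² − 398·20² = 1 ✓
(x_2, y_2) = (399·399 + 398·20·20, 399·20 + 20·399) = (318401, 15960)

399 20
318401 15960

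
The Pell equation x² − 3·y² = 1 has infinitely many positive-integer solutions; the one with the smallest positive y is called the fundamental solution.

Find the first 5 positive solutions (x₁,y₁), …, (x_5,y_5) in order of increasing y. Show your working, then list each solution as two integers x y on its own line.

2 1
7 4
26 15
97 56
362 209

d=3: √d = [1; 1,2] (ℓ=2, even), read p_1/q_1
a_0=1:  p_0=1·1+0=1,  q_0=1·0+1=1
a_1=1:  p_1=1·1+1=2,  q_1=1·1+0=1
fundamental: x₁=2, y₁=1  (since 4 − 3·1 = 1)
n=2: (2,1)∘(2,1) = (2·2+3·1·1, 2·1+1·2) = (7,4)
n=3: (7,4)∘(2,1) = (2·7+3·1·4, 2·4+1·7) = (26,15)
n=4: (26,15)∘(2,1) = (2·26+3·1·15, 2·15+1·26) = (97,56)
n=5: (97,56)∘(2,1) = (2·97+3·1·56, 2·56+1·97) = (362,209)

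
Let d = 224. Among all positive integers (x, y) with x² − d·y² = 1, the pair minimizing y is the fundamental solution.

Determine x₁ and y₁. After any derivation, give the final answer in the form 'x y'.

[14; 1,28] for √224; ℓ=2 ⇒ convergent index 1
step 0: (14, 1)  from 14·(1,0) + (0,1)
step 1: (15, 1)  from 1·(14,1) + (1,0)
(x₁, y₁) = (15, 1);  15² − 224·1² = 1 ✓

15 1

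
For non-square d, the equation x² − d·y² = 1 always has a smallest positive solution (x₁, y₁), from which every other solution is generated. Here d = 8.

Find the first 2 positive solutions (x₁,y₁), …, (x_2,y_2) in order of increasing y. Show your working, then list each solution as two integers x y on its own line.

√8 → a₀=2, period (1,4); ℓ=2 even so k=1
i=0: a=2 ⇒ p=2, q=1
i=1: a=1 ⇒ p=3, q=1
→ (3, 1).  Check: 3²=9, 8·1²=8, difference 1.
(x_2, y_2) = (3·3 + 8·1·1, 3·1 + 1·3) = (17, 6)

3 1
17 6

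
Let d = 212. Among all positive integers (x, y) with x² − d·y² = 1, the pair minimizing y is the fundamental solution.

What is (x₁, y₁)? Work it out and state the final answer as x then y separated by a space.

66249 4550

√212 → a₀=14, period (1,1,3,1,1,…,1,1,28); ℓ=14 even so k=13
i=0: a=14 ⇒ p=14, q=1
i=1: a=1 ⇒ p=15, q=1
i=2: a=1 ⇒ p=29, q=2
i=3: a=3 ⇒ p=102, q=7
i=4: a=1 ⇒ p=131, q=9
…
i=7: a=6 ⇒ p=2417, q=166
…
i=9: a=1 ⇒ p=5198, q=357
…
i=11: a=3 ⇒ p=29135, q=2001
i=12: a=1 ⇒ p=37114, q=2549
i=13: a=1 ⇒ p=66249, q=4550
→ (66249, 4550).  Check: 66249²=4388930001, 212·4550²=4388930000, difference 1.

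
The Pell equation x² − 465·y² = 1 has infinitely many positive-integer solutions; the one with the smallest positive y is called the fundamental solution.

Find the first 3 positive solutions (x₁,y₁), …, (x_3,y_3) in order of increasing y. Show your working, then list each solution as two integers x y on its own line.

15871 736
503777281 23362112
15990898437631 741560158368

d=465: √d = [21; 1,1,3,2,2,2,3,1,1,42] (ℓ=10, even), read p_9/q_9
step 0: (21, 1)  from 21·(1,0) + (0,1)
…
step 2: (43, 2)  from 1·(22,1) + (21,1)
step 3: (151, 7)  from 3·(43,2) + (22,1)
…
step 8: (8949, 415)  from 1·(6922,321) + (2027,94)
step 9: (15871, 736)  from 1·(8949,415) + (6922,321)
fundamental: x₁=15871, y₁=736  (since 251888641 − 465·541696 = 1)
(15871+736√465)^2 = 503777281 + 23362112√465
(15871+736√465)^3 = 15990898437631 + 741560158368√465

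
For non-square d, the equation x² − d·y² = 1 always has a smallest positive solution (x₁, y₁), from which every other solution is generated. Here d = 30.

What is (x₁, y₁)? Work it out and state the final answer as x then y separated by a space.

11 2

[5; 2,10] for √30; ℓ=2 ⇒ convergent index 1
a_0=5:  p_0=5·1+0=5,  q_0=5·0+1=1
a_1=2:  p_1=2·5+1=11,  q_1=2·1+0=2
→ (11, 2).  Check: 11²=121, 30·2²=120, difference 1.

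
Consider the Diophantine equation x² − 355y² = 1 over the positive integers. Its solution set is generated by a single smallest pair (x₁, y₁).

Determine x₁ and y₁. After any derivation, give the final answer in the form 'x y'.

√355 → a₀=18, period (1,5,3,3,1,6,1,3,3,5,1,36); ℓ=12 even so k=11
step 0: (18, 1)  from 18·(1,0) + (0,1)
step 1: (19, 1)  from 1·(18,1) + (1,0)
step 2: (113, 6)  from 5·(19,1) + (18,1)
step 3: (358, 19)  from 3·(113,6) + (19,1)
step 4: (1187, 63)  from 3·(358,19) + (113,6)
…
step 8: (46463, 2466)  from 3·(12002,637) + (10457,555)
…
step 10: (803418, 42641)  from 5·(151391,8035) + (46463,2466)
step 11: (954809, 50676)  from 1·(803418,42641) + (151391,8035)
fundamental: x₁=954809, y₁=50676  (since 911660226481 − 355·2568056976 = 1)

954809 50676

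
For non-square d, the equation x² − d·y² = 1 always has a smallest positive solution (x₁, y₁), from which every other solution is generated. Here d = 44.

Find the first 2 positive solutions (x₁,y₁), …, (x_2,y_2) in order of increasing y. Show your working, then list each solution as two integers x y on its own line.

√44 → a₀=6, period (1,1,1,2,1,1,1,12); ℓ=8 even so k=7
i=0: a=6 ⇒ p=6, q=1
i=1: a=1 ⇒ p=7, q=1
i=2: a=1 ⇒ p=13, q=2
i=3: a=1 ⇒ p=20, q=3
i=4: a=2 ⇒ p=53, q=8
i=5: a=1 ⇒ p=73, q=11
i=6: a=1 ⇒ p=126, q=19
i=7: a=1 ⇒ p=199, q=30
→ (199, 30).  Check: 199²=39601, 44·30²=39600, difference 1.
n=2: (199,30)∘(199,30) = (199·199+44·30·30, 199·30+30·199) = (79201,11940)

199 30
79201 11940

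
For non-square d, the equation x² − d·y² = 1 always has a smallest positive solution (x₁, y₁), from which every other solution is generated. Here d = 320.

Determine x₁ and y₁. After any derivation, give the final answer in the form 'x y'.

√320 = [17; 1,7,1,34, …], period ℓ=4 (even) → k=3
a_0=17:  p_0=17·1+0=17,  q_0=17·0+1=1
a_1=1:  p_1=1·17+1=18,  q_1=1·1+0=1
a_2=7:  p_2=7·18+17=143,  q_2=7·1+1=8
a_3=1:  p_3=1·143+18=161,  q_3=1·8+1=9
→ (161, 9).  Check: 161²=25921, 320·9²=25920, difference 1.

161 9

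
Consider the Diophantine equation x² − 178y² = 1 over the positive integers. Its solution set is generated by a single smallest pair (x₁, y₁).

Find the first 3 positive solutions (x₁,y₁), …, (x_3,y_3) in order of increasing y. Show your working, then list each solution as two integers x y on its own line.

√178 = [13; 2,1,12,1,2,26, …], period ℓ=6 (even) → k=5
i=0: a=13 ⇒ p=13, q=1
…
i=3: a=12 ⇒ p=507, q=38
i=4: a=1 ⇒ p=547, q=41
i=5: a=2 ⇒ p=1601, q=120
→ (1601, 120).  Check: 1601²=2563201, 178·120²=2563200, difference 1.
(1601+120√178)^2 = 5126401 + 384240√178
(1601+120√178)^3 = 16414734401 + 1230336360√178

1601 120
5126401 384240
16414734401 1230336360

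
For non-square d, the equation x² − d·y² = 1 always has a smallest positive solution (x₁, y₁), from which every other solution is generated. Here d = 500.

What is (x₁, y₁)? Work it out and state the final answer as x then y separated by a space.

930249 41602

[22; 2,1,3,2,1,…,1,2,44] for √500; ℓ=14 ⇒ convergent index 13
i=0: a=22 ⇒ p=22, q=1
…
i=4: a=2 ⇒ p=559, q=25
…
i=8: a=1 ⇒ p=15809, q=707
…
i=11: a=3 ⇒ p=259205, q=11592
i=12: a=1 ⇒ p=335522, q=15005
i=13: a=2 ⇒ p=930249, q=41602
(x₁, y₁) = (930249, 41602);  930249² − 500·41602² = 1 ✓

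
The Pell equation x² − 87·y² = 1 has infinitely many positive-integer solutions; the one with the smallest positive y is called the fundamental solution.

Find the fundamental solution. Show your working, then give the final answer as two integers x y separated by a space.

d=87: √d = [9; 3,18] (ℓ=2, even), read p_1/q_1
i=0: a=9 ⇒ p=9, q=1
i=1: a=3 ⇒ p=28, q=3
→ (28, 3).  Check: 28²=784, 87·3²=783, difference 1.

28 3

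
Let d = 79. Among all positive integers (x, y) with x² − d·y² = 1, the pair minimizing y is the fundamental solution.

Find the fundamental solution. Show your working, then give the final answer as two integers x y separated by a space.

80 9

√79 → a₀=8, period (1,7,1,16); ℓ=4 even so k=3
k=0  a_k=8  p_k/q_k = 8/1
k=1  a_k=1  p_k/q_k = 9/1
k=2  a_k=7  p_k/q_k = 71/8
k=3  a_k=1  p_k/q_k = 80/9
→ (80, 9).  Check: 80²=6400, 79·9²=6399, difference 1.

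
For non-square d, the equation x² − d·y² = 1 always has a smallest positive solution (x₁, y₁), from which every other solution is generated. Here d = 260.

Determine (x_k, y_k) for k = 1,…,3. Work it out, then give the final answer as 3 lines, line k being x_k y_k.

129 8
33281 2064
8586369 532504

[16; 8,32] for √260; ℓ=2 ⇒ convergent index 1
a_0=16:  p_0=16·1+0=16,  q_0=16·0+1=1
a_1=8:  p_1=8·16+1=129,  q_1=8·1+0=8
(x₁, y₁) = (129, 8);  129² − 260·8² = 1 ✓
(129+8√260)^2 = 33281 + 2064√260
(129+8√260)^3 = 8586369 + 532504√260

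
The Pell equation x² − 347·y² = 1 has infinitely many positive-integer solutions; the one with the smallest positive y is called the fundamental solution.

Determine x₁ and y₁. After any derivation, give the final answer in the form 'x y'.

d=347: √d = [18; 1,1,1,2,4,…,1,1,36] (ℓ=14, even), read p_13/q_13
i=0: a=18 ⇒ p=18, q=1
i=1: a=1 ⇒ p=19, q=1
i=2: a=1 ⇒ p=37, q=2
i=3: a=1 ⇒ p=56, q=3
…
i=8: a=1 ⇒ p=15070, q=809
…
i=12: a=1 ⇒ p=402885, q=21628
i=13: a=1 ⇒ p=641602, q=34443
→ (641602, 34443).  Check: 641602²=411653126404, 347·34443²=411653126403, difference 1.

641602 34443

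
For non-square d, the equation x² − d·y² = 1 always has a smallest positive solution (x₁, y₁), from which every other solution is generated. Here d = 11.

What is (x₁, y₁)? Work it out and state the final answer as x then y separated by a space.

10 3

√11 → a₀=3, period (3,6); ℓ=2 even so k=1
step 0: (3, 1)  from 3·(1,0) + (0,1)
step 1: (10, 3)  from 3·(3,1) + (1,0)
→ (10, 3).  Check: 10²=100, 11·3²=99, difference 1.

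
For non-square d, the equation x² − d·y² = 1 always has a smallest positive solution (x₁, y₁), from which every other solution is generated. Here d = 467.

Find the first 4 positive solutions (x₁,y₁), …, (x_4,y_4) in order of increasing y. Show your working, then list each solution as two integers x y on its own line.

1625626 75225
5285319783751 244575431700
17183906517558380626 795176361465413175
55869210433019434807260001 2585318735566902940613400

√467 → a₀=21, period (1,1,1,1,3,…,1,1,42); ℓ=14 even so k=13
a_0=21:  p_0=21·1+0=21,  q_0=21·0+1=1
…
a_3=1:  p_3=1·43+22=65,  q_3=1·2+1=3
…
a_5=3:  p_5=3·108+65=389,  q_5=3·5+3=18
a_6=3:  p_6=3·389+108=1275,  q_6=3·18+5=59
a_7=21:  p_7=21·1275+389=27164,  q_7=21·59+18=1257
…
a_9=3:  p_9=3·82767+27164=275465,  q_9=3·3830+1257=12747
a_10=1:  p_10=1·275465+82767=358232,  q_10=1·12747+3830=16577
a_11=1:  p_11=1·358232+275465=633697,  q_11=1·16577+12747=29324
a_12=1:  p_12=1·633697+358232=991929,  q_12=1·29324+16577=45901
a_13=1:  p_13=1·991929+633697=1625626,  q_13=1·45901+29324=75225
fundamental: x₁=1625626, y₁=75225  (since 2642659891876 − 467·5658800625 = 1)
(x_2, y_2) = (1625626·1625626 + 467·75225·75225, 1625626·75225 + 75225·1625626) = (5285319783751, 244575431700)
(x_3, y_3) = (1625626·5285319783751 + 467·75225·244575431700, 1625626·244575431700 + 75225·5285319783751) = (17183906517558380626, 795176361465413175)
(x_4, y_4) = (1625626·17183906517558380626 + 467·75225·795176361465413175, 1625626·795176361465413175 + 75225·17183906517558380626) = (55869210433019434807260001, 2585318735566902940613400)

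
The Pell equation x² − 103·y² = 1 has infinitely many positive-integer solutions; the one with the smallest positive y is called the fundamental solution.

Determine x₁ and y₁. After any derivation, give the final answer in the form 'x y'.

227528 22419

d=103: √d = [10; 6,1,2,1,1,9,1,1,2,1,6,20] (ℓ=12, even), read p_11/q_11
k=0  a_k=10  p_k/q_k = 10/1
…
k=4  a_k=1  p_k/q_k = 274/27
…
k=7  a_k=1  p_k/q_k = 5044/497
…
k=9  a_k=2  p_k/q_k = 24266/2391
k=10  a_k=1  p_k/q_k = 33877/3338
k=11  a_k=6  p_k/q_k = 227528/22419
fundamental: x₁=227528, y₁=22419  (since 51768990784 − 103·502611561 = 1)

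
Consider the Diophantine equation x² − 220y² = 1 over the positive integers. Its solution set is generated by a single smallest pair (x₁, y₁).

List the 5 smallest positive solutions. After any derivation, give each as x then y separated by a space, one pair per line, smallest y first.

d=220: √d = [14; 1,4,1,28] (ℓ=4, even), read p_3/q_3
a_0=14:  p_0=14·1+0=14,  q_0=14·0+1=1
a_1=1:  p_1=1·14+1=15,  q_1=1·1+0=1
a_2=4:  p_2=4·15+14=74,  q_2=4·1+1=5
a_3=1:  p_3=1·74+15=89,  q_3=1·5+1=6
fundamental: x₁=89, y₁=6  (since 7921 − 220·36 = 1)
(x_2, y_2) = (89·89 + 220·6·6, 89·6 + 6·89) = (15841, 1068)
(x_3, y_3) = (89·15841 + 220·6·1068, 89·1068 + 6·15841) = (2819609, 190098)
(x_4, y_4) = (89·2819609 + 220·6·190098, 89·190098 + 6·2819609) = (501874561, 33836376)
(x_5, y_5) = (89·501874561 + 220·6·33836376, 89·33836376 + 6·501874561) = (89330852249, 6022684830)

89 6
15841 1068
2819609 190098
501874561 33836376
89330852249 6022684830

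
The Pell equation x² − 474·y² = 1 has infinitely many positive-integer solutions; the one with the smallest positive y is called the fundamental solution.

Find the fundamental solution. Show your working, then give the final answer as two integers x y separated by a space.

√474 = [21; 1,3,2,1,1,…,3,1,42, …], period ℓ=14 (even) → k=13
i=0: a=21 ⇒ p=21, q=1
…
i=4: a=1 ⇒ p=283, q=13
i=5: a=1 ⇒ p=479, q=22
i=6: a=1 ⇒ p=762, q=35
…
i=9: a=1 ⇒ p=10864, q=499
…
i=12: a=3 ⇒ p=149331, q=6859
i=13: a=1 ⇒ p=193549, q=8890
→ (193549, 8890).  Check: 193549²=37461215401, 474·8890²=37461215400, difference 1.

193549 8890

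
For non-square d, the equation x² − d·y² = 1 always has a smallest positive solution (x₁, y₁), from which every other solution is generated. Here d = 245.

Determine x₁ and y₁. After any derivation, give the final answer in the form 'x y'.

√245 → a₀=15, period (1,1,1,7,6,7,1,1,1,30); ℓ=10 even so k=9
k=0  a_k=15  p_k/q_k = 15/1
…
k=2  a_k=1  p_k/q_k = 31/2
k=3  a_k=1  p_k/q_k = 47/3
k=4  a_k=7  p_k/q_k = 360/23
…
k=6  a_k=7  p_k/q_k = 15809/1010
k=7  a_k=1  p_k/q_k = 18016/1151
k=8  a_k=1  p_k/q_k = 33825/2161
k=9  a_k=1  p_k/q_k = 51841/3312
fundamental: x₁=51841, y₁=3312  (since 2687489281 − 245·10969344 = 1)

51841 3312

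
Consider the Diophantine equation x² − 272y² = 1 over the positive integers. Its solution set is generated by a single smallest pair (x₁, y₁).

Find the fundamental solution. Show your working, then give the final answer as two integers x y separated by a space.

33 2

d=272: √d = [16; 2,32] (ℓ=2, even), read p_1/q_1
step 0: (16, 1)  from 16·(1,0) + (0,1)
step 1: (33, 2)  from 2·(16,1) + (1,0)
fundamental: x₁=33, y₁=2  (since 1089 − 272·4 = 1)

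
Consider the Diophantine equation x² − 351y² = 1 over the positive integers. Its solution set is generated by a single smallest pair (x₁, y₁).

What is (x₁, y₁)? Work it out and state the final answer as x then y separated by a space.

62425 3332

√351 → a₀=18, period (1,2,1,3,2,2,2,3,1,2,1,36); ℓ=12 even so k=11
a_0=18:  p_0=18·1+0=18,  q_0=18·0+1=1
…
a_3=1:  p_3=1·56+19=75,  q_3=1·3+1=4
…
a_6=2:  p_6=2·637+281=1555,  q_6=2·34+15=83
…
a_10=2:  p_10=2·16543+12796=45882,  q_10=2·883+683=2449
a_11=1:  p_11=1·45882+16543=62425,  q_11=1·2449+883=3332
fundamental: x₁=62425, y₁=3332  (since 3896880625 − 351·11102224 = 1)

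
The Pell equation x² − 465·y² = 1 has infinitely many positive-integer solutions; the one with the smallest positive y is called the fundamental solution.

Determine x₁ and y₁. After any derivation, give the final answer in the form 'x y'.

15871 736

√465 → a₀=21, period (1,1,3,2,2,2,3,1,1,42); ℓ=10 even so k=9
step 0: (21, 1)  from 21·(1,0) + (0,1)
…
step 4: (345, 16)  from 2·(151,7) + (43,2)
…
step 6: (2027, 94)  from 2·(841,39) + (345,16)
…
step 8: (8949, 415)  from 1·(6922,321) + (2027,94)
step 9: (15871, 736)  from 1·(8949,415) + (6922,321)
fundamental: x₁=15871, y₁=736  (since 251888641 − 465·541696 = 1)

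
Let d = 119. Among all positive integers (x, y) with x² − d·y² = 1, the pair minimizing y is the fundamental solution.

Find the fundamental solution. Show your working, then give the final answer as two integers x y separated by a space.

[10; 1,9,1,20] for √119; ℓ=4 ⇒ convergent index 3
step 0: (10, 1)  from 10·(1,0) + (0,1)
step 1: (11, 1)  from 1·(10,1) + (1,0)
step 2: (109, 10)  from 9·(11,1) + (10,1)
step 3: (120, 11)  from 1·(109,10) + (11,1)
(x₁, y₁) = (120, 11);  120² − 119·11² = 1 ✓

120 11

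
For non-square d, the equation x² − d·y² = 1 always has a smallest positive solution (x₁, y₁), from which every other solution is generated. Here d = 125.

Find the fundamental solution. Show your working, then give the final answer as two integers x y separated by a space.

√125 → a₀=11, period (5,1,1,5,22); ℓ=5 odd so k=9
a_0=11:  p_0=11·1+0=11,  q_0=11·0+1=1
…
a_3=1:  p_3=1·67+56=123,  q_3=1·6+5=11
…
a_5=22:  p_5=22·682+123=15127,  q_5=22·61+11=1353
…
a_7=1:  p_7=1·76317+15127=91444,  q_7=1·6826+1353=8179
a_8=1:  p_8=1·91444+76317=167761,  q_8=1·8179+6826=15005
a_9=5:  p_9=5·167761+91444=930249,  q_9=5·15005+8179=83204
→ (930249, 83204).  Check: 930249²=865363202001, 125·83204²=865363202000, difference 1.

930249 83204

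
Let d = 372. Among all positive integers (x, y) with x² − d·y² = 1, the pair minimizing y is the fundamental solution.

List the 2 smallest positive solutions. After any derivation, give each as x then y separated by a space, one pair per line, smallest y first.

d=372: √d = [19; 3,2,12,2,3,38] (ℓ=6, even), read p_5/q_5
k=0  a_k=19  p_k/q_k = 19/1
k=1  a_k=3  p_k/q_k = 58/3
…
k=4  a_k=2  p_k/q_k = 3491/181
k=5  a_k=3  p_k/q_k = 12151/630
fundamental: x₁=12151, y₁=630  (since 147646801 − 372·396900 = 1)
(x_2, y_2) = (12151·12151 + 372·630·630, 12151·630 + 630·12151) = (295293601, 15310260)

12151 630
295293601 15310260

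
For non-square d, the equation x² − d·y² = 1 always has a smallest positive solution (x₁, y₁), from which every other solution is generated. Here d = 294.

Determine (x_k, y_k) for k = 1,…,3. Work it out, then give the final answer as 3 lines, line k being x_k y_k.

4801 280
46099201 2688560
442644523201 25815552840

[17; 6,1,4,1,6,34] for √294; ℓ=6 ⇒ convergent index 5
k=0  a_k=17  p_k/q_k = 17/1
k=1  a_k=6  p_k/q_k = 103/6
k=2  a_k=1  p_k/q_k = 120/7
k=3  a_k=4  p_k/q_k = 583/34
k=4  a_k=1  p_k/q_k = 703/41
k=5  a_k=6  p_k/q_k = 4801/280
fundamental: x₁=4801, y₁=280  (since 23049601 − 294·78400 = 1)
(x_2, y_2) = (4801·4801 + 294·280·280, 4801·280 + 280·4801) = (46099201, 2688560)
(x_3, y_3) = (4801·46099201 + 294·280·2688560, 4801·2688560 + 280·46099201) = (442644523201, 25815552840)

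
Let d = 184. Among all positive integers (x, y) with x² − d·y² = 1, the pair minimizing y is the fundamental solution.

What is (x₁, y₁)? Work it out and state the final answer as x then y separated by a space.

24335 1794

√184 → a₀=13, period (1,1,3,2,1,2,1,2,3,1,1,26); ℓ=12 even so k=11
k=0  a_k=13  p_k/q_k = 13/1
k=1  a_k=1  p_k/q_k = 14/1
…
k=8  a_k=2  p_k/q_k = 3147/232
…
k=10  a_k=1  p_k/q_k = 13741/1013
k=11  a_k=1  p_k/q_k = 24335/1794
→ (24335, 1794).  Check: 24335²=592192225, 184·1794²=592192224, difference 1.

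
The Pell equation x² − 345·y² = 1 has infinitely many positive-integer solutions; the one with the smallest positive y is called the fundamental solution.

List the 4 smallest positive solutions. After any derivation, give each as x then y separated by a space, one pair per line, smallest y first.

√345 = [18; 1,1,2,1,6,1,2,1,1,36, …], period ℓ=10 (even) → k=9
k=0  a_k=18  p_k/q_k = 18/1
…
k=2  a_k=1  p_k/q_k = 37/2
k=3  a_k=2  p_k/q_k = 93/5
…
k=7  a_k=2  p_k/q_k = 2879/155
k=8  a_k=1  p_k/q_k = 3882/209
k=9  a_k=1  p_k/q_k = 6761/364
→ (6761, 364).  Check: 6761²=45711121, 345·364²=45711120, difference 1.
k=2:  x_2 = 6761·6761+345·364·364 = 91422241,  y_2 = 6761·364+364·6761 = 4922008
k=3:  x_3 = 6761·91422241+345·364·4922008 = 1236211536041,  y_3 = 6761·4922008+364·91422241 = 66555391812
k=4:  x_4 = 6761·1236211536041+345·364·66555391812 = 16716052298924161,  y_4 = 6761·66555391812+364·1236211536041 = 899962003159856

6761 364
91422241 4922008
1236211536041 66555391812
16716052298924161 899962003159856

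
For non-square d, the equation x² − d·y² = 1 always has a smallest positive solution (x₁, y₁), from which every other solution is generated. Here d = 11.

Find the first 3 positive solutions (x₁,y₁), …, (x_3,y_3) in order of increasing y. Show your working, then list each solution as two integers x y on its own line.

10 3
199 60
3970 1197

√11 = [3; 3,6, …], period ℓ=2 (even) → k=1
i=0: a=3 ⇒ p=3, q=1
i=1: a=3 ⇒ p=10, q=3
→ (10, 3).  Check: 10²=100, 11·3²=99, difference 1.
(x_2, y_2) = (10·10 + 11·3·3, 10·3 + 3·10) = (199, 60)
(x_3, y_3) = (10·199 + 11·3·60, 10·60 + 3·199) = (3970, 1197)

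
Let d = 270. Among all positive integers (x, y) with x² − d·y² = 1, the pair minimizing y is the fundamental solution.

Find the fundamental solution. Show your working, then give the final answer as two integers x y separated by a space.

[16; 2,3,6,3,2,32] for √270; ℓ=6 ⇒ convergent index 5
step 0: (16, 1)  from 16·(1,0) + (0,1)
…
step 3: (723, 44)  from 6·(115,7) + (33,2)
step 4: (2284, 139)  from 3·(723,44) + (115,7)
step 5: (5291, 322)  from 2·(2284,139) + (723,44)
(x₁, y₁) = (5291, 322);  5291² − 270·322² = 1 ✓

5291 322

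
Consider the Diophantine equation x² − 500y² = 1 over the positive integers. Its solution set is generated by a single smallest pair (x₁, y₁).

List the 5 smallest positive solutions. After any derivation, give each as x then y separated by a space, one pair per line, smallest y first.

[22; 2,1,3,2,1,…,1,2,44] for √500; ℓ=14 ⇒ convergent index 13
step 0: (22, 1)  from 22·(1,0) + (0,1)
step 1: (45, 2)  from 2·(22,1) + (1,0)
…
step 3: (246, 11)  from 3·(67,3) + (45,2)
step 4: (559, 25)  from 2·(246,11) + (67,3)
step 5: (805, 36)  from 1·(559,25) + (246,11)
step 6: (1364, 61)  from 1·(805,36) + (559,25)
…
step 8: (15809, 707)  from 1·(14445,646) + (1364,61)
…
step 12: (335522, 15005)  from 1·(259205,11592) + (76317,3413)
step 13: (930249, 41602)  from 2·(335522,15005) + (259205,11592)
(x₁, y₁) = (930249, 41602);  930249² − 500·41602² = 1 ✓
(930249+41602√500)^2 = 1730726404001 + 77400437796√500
(930249+41602√500)^3 = 3220013013190122249 + 144003359718540806√500
(930249+41602√500)^4 = 5990827771012465337616001 + 267917962749548332043592√500
(930249+41602√500)^5 = 11145923086309929722690704506249 + 498460833859465169310720288010√500

930249 41602
1730726404001 77400437796
3220013013190122249 144003359718540806
5990827771012465337616001 267917962749548332043592
11145923086309929722690704506249 498460833859465169310720288010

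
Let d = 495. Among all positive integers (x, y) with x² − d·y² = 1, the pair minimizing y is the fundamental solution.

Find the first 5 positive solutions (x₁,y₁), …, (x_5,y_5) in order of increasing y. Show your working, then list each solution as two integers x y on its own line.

[22; 4,44] for √495; ℓ=2 ⇒ convergent index 1
a_0=22:  p_0=22·1+0=22,  q_0=22·0+1=1
a_1=4:  p_1=4·22+1=89,  q_1=4·1+0=4
fundamental: x₁=89, y₁=4  (since 7921 − 495·16 = 1)
n=2: (89,4)∘(89,4) = (89·89+495·4·4, 89·4+4·89) = (15841,712)
n=3: (15841,712)∘(89,4) = (89·15841+495·4·712, 89·712+4·15841) = (2819609,126732)
n=4: (2819609,126732)∘(89,4) = (89·2819609+495·4·126732, 89·126732+4·2819609) = (501874561,22557584)
n=5: (501874561,22557584)∘(89,4) = (89·501874561+495·4·22557584, 89·22557584+4·501874561) = (89330852249,4015123220)

89 4
15841 712
2819609 126732
501874561 22557584
89330852249 4015123220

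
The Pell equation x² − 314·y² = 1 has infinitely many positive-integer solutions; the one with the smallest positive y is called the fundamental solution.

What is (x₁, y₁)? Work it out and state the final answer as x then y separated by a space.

392499 22150

[17; 1,2,1,1,2,1,34] for √314; ℓ=7 ⇒ convergent index 13
step 0: (17, 1)  from 17·(1,0) + (0,1)
step 1: (18, 1)  from 1·(17,1) + (1,0)
…
step 11: (109882, 6201)  from 1·(62853,3547) + (47029,2654)
step 12: (282617, 15949)  from 2·(109882,6201) + (62853,3547)
step 13: (392499, 22150)  from 1·(282617,15949) + (109882,6201)
fundamental: x₁=392499, y₁=22150  (since 154055465001 − 314·490622500 = 1)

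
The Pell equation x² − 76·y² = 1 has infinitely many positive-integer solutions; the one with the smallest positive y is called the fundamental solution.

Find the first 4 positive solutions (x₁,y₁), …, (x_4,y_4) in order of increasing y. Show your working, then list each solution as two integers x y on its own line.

√76 = [8; 1,2,1,1,5,4,5,1,1,2,1,16, …], period ℓ=12 (even) → k=11
a_0=8:  p_0=8·1+0=8,  q_0=8·0+1=1
a_1=1:  p_1=1·8+1=9,  q_1=1·1+0=1
…
a_3=1:  p_3=1·26+9=35,  q_3=1·3+1=4
a_4=1:  p_4=1·35+26=61,  q_4=1·4+3=7
a_5=5:  p_5=5·61+35=340,  q_5=5·7+4=39
a_6=4:  p_6=4·340+61=1421,  q_6=4·39+7=163
a_7=5:  p_7=5·1421+340=7445,  q_7=5·163+39=854
a_8=1:  p_8=1·7445+1421=8866,  q_8=1·854+163=1017
…
a_10=2:  p_10=2·16311+8866=41488,  q_10=2·1871+1017=4759
a_11=1:  p_11=1·41488+16311=57799,  q_11=1·4759+1871=6630
(x₁, y₁) = (57799, 6630);  57799² − 76·6630² = 1 ✓
k=2:  x_2 = 57799·57799+76·6630·6630 = 6681448801,  y_2 = 57799·6630+6630·57799 = 766414740
k=3:  x_3 = 57799·6681448801+76·6630·766414740 = 772362118440199,  y_3 = 57799·766414740+6630·6681448801 = 88596011107890
k=4:  x_4 = 57799·772362118440199+76·6630·88596011107890 = 89283516160768675201,  y_4 = 57799·88596011107890+6630·772362118440199 = 10241521691283453480

57799 6630
6681448801 766414740
772362118440199 88596011107890
89283516160768675201 10241521691283453480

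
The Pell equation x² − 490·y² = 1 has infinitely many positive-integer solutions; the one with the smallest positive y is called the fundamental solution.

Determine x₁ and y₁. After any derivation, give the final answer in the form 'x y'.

[22; 7,2,1,4,4,4,1,2,7,44] for √490; ℓ=10 ⇒ convergent index 9
a_0=22:  p_0=22·1+0=22,  q_0=22·0+1=1
…
a_5=4:  p_5=4·2280+487=9607,  q_5=4·103+22=434
…
a_8=2:  p_8=2·50315+40708=141338,  q_8=2·2273+1839=6385
a_9=7:  p_9=7·141338+50315=1039681,  q_9=7·6385+2273=46968
(x₁, y₁) = (1039681, 46968);  1039681² − 490·46968² = 1 ✓

1039681 46968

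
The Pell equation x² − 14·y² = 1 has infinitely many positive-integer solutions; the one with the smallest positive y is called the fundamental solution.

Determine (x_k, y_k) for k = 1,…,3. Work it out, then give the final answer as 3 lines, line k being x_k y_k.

[3; 1,2,1,6] for √14; ℓ=4 ⇒ convergent index 3
i=0: a=3 ⇒ p=3, q=1
…
i=2: a=2 ⇒ p=11, q=3
i=3: a=1 ⇒ p=15, q=4
→ (15, 4).  Check: 15²=225, 14·4²=224, difference 1.
n=2: (15,4)∘(15,4) = (15·15+14·4·4, 15·4+4·15) = (449,120)
n=3: (449,120)∘(15,4) = (15·449+14·4·120, 15·120+4·449) = (13455,3596)

15 4
449 120
13455 3596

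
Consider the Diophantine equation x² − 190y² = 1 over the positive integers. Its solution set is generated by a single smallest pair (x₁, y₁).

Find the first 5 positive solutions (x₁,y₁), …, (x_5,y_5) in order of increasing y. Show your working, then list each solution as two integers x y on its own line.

√190 → a₀=13, period (1,3,1,1,1,…,3,1,26); ℓ=14 even so k=13
step 0: (13, 1)  from 13·(1,0) + (0,1)
step 1: (14, 1)  from 1·(13,1) + (1,0)
step 2: (55, 4)  from 3·(14,1) + (13,1)
step 3: (69, 5)  from 1·(55,4) + (14,1)
…
step 5: (193, 14)  from 1·(124,9) + (69,5)
step 6: (510, 37)  from 2·(193,14) + (124,9)
step 7: (1213, 88)  from 2·(510,37) + (193,14)
step 8: (2936, 213)  from 2·(1213,88) + (510,37)
…
step 11: (11234, 815)  from 1·(7085,514) + (4149,301)
step 12: (40787, 2959)  from 3·(11234,815) + (7085,514)
step 13: (52021, 3774)  from 1·(40787,2959) + (11234,815)
(x₁, y₁) = (52021, 3774);  52021² − 190·3774² = 1 ✓
(52021+3774√190)^2 = 5412368881 + 392654508√190
(52021+3774√190)^3 = 563113683064981 + 40852560317562√190
(52021+3774√190)^4 = 58587473808034384321 + 4250382080167131096√190
(52021+3774√190)^5 = 6095557949372399730460501 + 442218252343896093172470√190

52021 3774
5412368881 392654508
563113683064981 40852560317562
58587473808034384321 4250382080167131096
6095557949372399730460501 442218252343896093172470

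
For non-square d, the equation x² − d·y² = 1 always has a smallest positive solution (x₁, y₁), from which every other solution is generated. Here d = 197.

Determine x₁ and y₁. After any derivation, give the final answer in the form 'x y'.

393 28

√197 = [14; 28, …], period ℓ=1 (odd) → k=1
a_0=14:  p_0=14·1+0=14,  q_0=14·0+1=1
a_1=28:  p_1=28·14+1=393,  q_1=28·1+0=28
fundamental: x₁=393, y₁=28  (since 154449 − 197·784 = 1)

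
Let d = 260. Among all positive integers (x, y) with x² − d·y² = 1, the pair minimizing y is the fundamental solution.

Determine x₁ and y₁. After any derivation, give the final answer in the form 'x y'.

[16; 8,32] for √260; ℓ=2 ⇒ convergent index 1
k=0  a_k=16  p_k/q_k = 16/1
k=1  a_k=8  p_k/q_k = 129/8
→ (129, 8).  Check: 129²=16641, 260·8²=16640, difference 1.

129 8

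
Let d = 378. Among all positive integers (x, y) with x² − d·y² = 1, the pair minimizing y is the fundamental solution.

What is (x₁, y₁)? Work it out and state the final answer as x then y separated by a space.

8749 450

[19; 2,3,1,4,1,3,2,38] for √378; ℓ=8 ⇒ convergent index 7
i=0: a=19 ⇒ p=19, q=1
…
i=3: a=1 ⇒ p=175, q=9
…
i=6: a=3 ⇒ p=3869, q=199
i=7: a=2 ⇒ p=8749, q=450
fundamental: x₁=8749, y₁=450  (since 76545001 − 378·202500 = 1)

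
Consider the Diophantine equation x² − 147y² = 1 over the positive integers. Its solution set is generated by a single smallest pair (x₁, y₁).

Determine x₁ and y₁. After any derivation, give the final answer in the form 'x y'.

97 8

√147 → a₀=12, period (8,24); ℓ=2 even so k=1
k=0  a_k=12  p_k/q_k = 12/1
k=1  a_k=8  p_k/q_k = 97/8
→ (97, 8).  Check: 97²=9409, 147·8²=9408, difference 1.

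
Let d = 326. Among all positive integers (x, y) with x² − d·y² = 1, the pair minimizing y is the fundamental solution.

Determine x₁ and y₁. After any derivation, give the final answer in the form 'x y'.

√326 → a₀=18, period (18,36); ℓ=2 even so k=1
a_0=18:  p_0=18·1+0=18,  q_0=18·0+1=1
a_1=18:  p_1=18·18+1=325,  q_1=18·1+0=18
(x₁, y₁) = (325, 18);  325² − 326·18² = 1 ✓

325 18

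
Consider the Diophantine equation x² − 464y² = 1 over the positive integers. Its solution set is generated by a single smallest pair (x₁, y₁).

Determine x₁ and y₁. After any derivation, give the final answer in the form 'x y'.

9801 455

[21; 1,1,5,1,1,1,5,1,1,42] for √464; ℓ=10 ⇒ convergent index 9
step 0: (21, 1)  from 21·(1,0) + (0,1)
step 1: (22, 1)  from 1·(21,1) + (1,0)
step 2: (43, 2)  from 1·(22,1) + (21,1)
step 3: (237, 11)  from 5·(43,2) + (22,1)
step 4: (280, 13)  from 1·(237,11) + (43,2)
step 5: (517, 24)  from 1·(280,13) + (237,11)
…
step 8: (5299, 246)  from 1·(4502,209) + (797,37)
step 9: (9801, 455)  from 1·(5299,246) + (4502,209)
(x₁, y₁) = (9801, 455);  9801² − 464·455² = 1 ✓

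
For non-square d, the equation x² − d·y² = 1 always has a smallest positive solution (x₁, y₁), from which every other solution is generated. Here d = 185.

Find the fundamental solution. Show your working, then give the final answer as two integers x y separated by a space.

9249 680

[13; 1,1,1,1,26] for √185; ℓ=5 ⇒ convergent index 9
step 0: (13, 1)  from 13·(1,0) + (0,1)
…
step 2: (27, 2)  from 1·(14,1) + (13,1)
step 3: (41, 3)  from 1·(27,2) + (14,1)
…
step 8: (5563, 409)  from 1·(3686,271) + (1877,138)
step 9: (9249, 680)  from 1·(5563,409) + (3686,271)
fundamental: x₁=9249, y₁=680  (since 85544001 − 185·462400 = 1)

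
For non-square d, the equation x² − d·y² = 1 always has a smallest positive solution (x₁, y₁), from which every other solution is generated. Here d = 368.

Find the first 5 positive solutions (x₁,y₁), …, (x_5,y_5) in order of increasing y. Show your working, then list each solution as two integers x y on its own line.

1151 60
2649601 138120
6099380351 317952180
14040770918401 731925780240
32321848554778751 1684892828160300

√368 = [19; 5,2,5,38, …], period ℓ=4 (even) → k=3
a_0=19:  p_0=19·1+0=19,  q_0=19·0+1=1
…
a_2=2:  p_2=2·96+19=211,  q_2=2·5+1=11
a_3=5:  p_3=5·211+96=1151,  q_3=5·11+5=60
→ (1151, 60).  Check: 1151²=1324801, 368·60²=1324800, difference 1.
n=2: (1151,60)∘(1151,60) = (1151·1151+368·60·60, 1151·60+60·1151) = (2649601,138120)
n=3: (2649601,138120)∘(1151,60) = (1151·2649601+368·60·138120, 1151·138120+60·2649601) = (6099380351,317952180)
n=4: (6099380351,317952180)∘(1151,60) = (1151·6099380351+368·60·317952180, 1151·317952180+60·6099380351) = (14040770918401,731925780240)
n=5: (14040770918401,731925780240)∘(1151,60) = (1151·14040770918401+368·60·731925780240, 1151·731925780240+60·14040770918401) = (32321848554778751,1684892828160300)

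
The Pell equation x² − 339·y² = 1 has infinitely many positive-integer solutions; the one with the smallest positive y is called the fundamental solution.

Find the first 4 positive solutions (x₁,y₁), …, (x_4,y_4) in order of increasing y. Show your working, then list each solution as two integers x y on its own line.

97970 5321
19196241799 1042596740
3761311617998090 204286405230279
736991398411349512801 40027878239778270520

√339 = [18; 2,2,2,1,17,1,2,2,2,36, …], period ℓ=10 (even) → k=9
a_0=18:  p_0=18·1+0=18,  q_0=18·0+1=1
…
a_4=1:  p_4=1·221+92=313,  q_4=1·12+5=17
…
a_8=2:  p_8=2·17252+5855=40359,  q_8=2·937+318=2192
a_9=2:  p_9=2·40359+17252=97970,  q_9=2·2192+937=5321
(x₁, y₁) = (97970, 5321);  97970² − 339·5321² = 1 ✓
(x_2, y_2) = (97970·97970 + 339·5321·5321, 97970·5321 + 5321·97970) = (19196241799, 1042596740)
(x_3, y_3) = (97970·19196241799 + 339·5321·1042596740, 97970·1042596740 + 5321·19196241799) = (3761311617998090, 204286405230279)
(x_4, y_4) = (97970·3761311617998090 + 339·5321·204286405230279, 97970·204286405230279 + 5321·3761311617998090) = (736991398411349512801, 40027878239778270520)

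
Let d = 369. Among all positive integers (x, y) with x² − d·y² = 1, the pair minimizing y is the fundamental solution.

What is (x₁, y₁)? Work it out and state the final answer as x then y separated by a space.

8396801 437120

√369 = [19; 4,1,3,2,7,4,7,2,3,1,4,38, …], period ℓ=12 (even) → k=11
k=0  a_k=19  p_k/q_k = 19/1
k=1  a_k=4  p_k/q_k = 77/4
…
k=5  a_k=7  p_k/q_k = 6147/320
…
k=8  a_k=2  p_k/q_k = 393504/20485
…
k=10  a_k=1  p_k/q_k = 1758061/91521
k=11  a_k=4  p_k/q_k = 8396801/437120
fundamental: x₁=8396801, y₁=437120  (since 70506267033601 − 369·191073894400 = 1)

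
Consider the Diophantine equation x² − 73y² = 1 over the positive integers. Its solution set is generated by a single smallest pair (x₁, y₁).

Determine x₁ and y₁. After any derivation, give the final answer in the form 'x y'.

2281249 267000

[8; 1,1,5,5,1,1,16] for √73; ℓ=7 ⇒ convergent index 13
a_0=8:  p_0=8·1+0=8,  q_0=8·0+1=1
…
a_3=5:  p_3=5·17+9=94,  q_3=5·2+1=11
a_4=5:  p_4=5·94+17=487,  q_4=5·11+2=57
a_5=1:  p_5=1·487+94=581,  q_5=1·57+11=68
a_6=1:  p_6=1·581+487=1068,  q_6=1·68+57=125
…
a_8=1:  p_8=1·17669+1068=18737,  q_8=1·2068+125=2193
…
a_11=5:  p_11=5·200767+36406=1040241,  q_11=5·23498+4261=121751
a_12=1:  p_12=1·1040241+200767=1241008,  q_12=1·121751+23498=145249
a_13=1:  p_13=1·1241008+1040241=2281249,  q_13=1·145249+121751=267000
fundamental: x₁=2281249, y₁=267000  (since 5204097000001 − 73·71289000000 = 1)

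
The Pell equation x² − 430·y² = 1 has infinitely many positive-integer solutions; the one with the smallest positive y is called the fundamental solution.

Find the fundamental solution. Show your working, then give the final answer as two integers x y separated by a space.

d=430: √d = [20; 1,2,1,3,1,…,2,1,40] (ℓ=14, even), read p_13/q_13
k=0  a_k=20  p_k/q_k = 20/1
…
k=2  a_k=2  p_k/q_k = 62/3
…
k=5  a_k=1  p_k/q_k = 394/19
…
k=7  a_k=8  p_k/q_k = 21794/1051
k=8  a_k=6  p_k/q_k = 133439/6435
…
k=10  a_k=3  p_k/q_k = 599138/28893
…
k=12  a_k=2  p_k/q_k = 2107880/101651
k=13  a_k=1  p_k/q_k = 2862251/138030
→ (2862251, 138030).  Check: 2862251²=8192480787001, 430·138030²=8192480787000, difference 1.

2862251 138030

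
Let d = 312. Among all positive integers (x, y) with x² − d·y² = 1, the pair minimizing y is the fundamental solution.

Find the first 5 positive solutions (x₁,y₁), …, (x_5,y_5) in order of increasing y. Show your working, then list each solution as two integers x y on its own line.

53 3
5617 318
595349 33705
63101377 3572412
6688150613 378641967

d=312: √d = [17; 1,1,1,34] (ℓ=4, even), read p_3/q_3
k=0  a_k=17  p_k/q_k = 17/1
…
k=2  a_k=1  p_k/q_k = 35/2
k=3  a_k=1  p_k/q_k = 53/3
fundamental: x₁=53, y₁=3  (since 2809 − 312·9 = 1)
k=2:  x_2 = 53·53+312·3·3 = 5617,  y_2 = 53·3+3·53 = 318
k=3:  x_3 = 53·5617+312·3·318 = 595349,  y_3 = 53·318+3·5617 = 33705
k=4:  x_4 = 53·595349+312·3·33705 = 63101377,  y_4 = 53·33705+3·595349 = 3572412
k=5:  x_5 = 53·63101377+312·3·3572412 = 6688150613,  y_5 = 53·3572412+3·63101377 = 378641967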